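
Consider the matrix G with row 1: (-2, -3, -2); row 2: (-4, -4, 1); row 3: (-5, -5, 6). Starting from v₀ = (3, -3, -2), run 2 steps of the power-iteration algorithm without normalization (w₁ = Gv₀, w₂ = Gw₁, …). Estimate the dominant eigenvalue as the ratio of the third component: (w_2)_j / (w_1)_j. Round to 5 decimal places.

w1 = Gv₀ = ((-2)·3 + (-3)·(-3) + (-2)·(-2); (-4)·3 + (-4)·(-3) + 1·(-2); (-5)·3 + (-5)·(-3) + 6·(-2)) = (7, -2, -12)
w2 = Gw1 = ((-2)·7 + (-3)·(-2) + (-2)·(-12); (-4)·7 + (-4)·(-2) + 1·(-12); (-5)·7 + (-5)·(-2) + 6·(-12)) = (16, -32, -97)
Ratio at component: -97 / -12 = 8.08333

8.08333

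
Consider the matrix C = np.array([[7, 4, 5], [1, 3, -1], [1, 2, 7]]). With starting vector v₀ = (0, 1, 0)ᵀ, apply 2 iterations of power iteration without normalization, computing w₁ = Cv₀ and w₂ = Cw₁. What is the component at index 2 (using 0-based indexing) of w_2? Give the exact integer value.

24

w1 = Cv₀ = (4, 3, 2)
w2 = Cw1 = (50, 11, 24)
The requested component of w2 is 24.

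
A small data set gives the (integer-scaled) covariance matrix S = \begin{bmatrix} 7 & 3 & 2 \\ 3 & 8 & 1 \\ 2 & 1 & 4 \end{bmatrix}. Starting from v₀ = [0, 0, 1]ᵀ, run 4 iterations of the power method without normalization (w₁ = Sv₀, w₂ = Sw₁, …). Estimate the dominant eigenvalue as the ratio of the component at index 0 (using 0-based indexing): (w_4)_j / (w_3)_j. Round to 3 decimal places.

w1 = Sv₀ = (2, 1, 4)
w2 = Sw1 = (25, 18, 21)
w3 = Sw2 = (271, 240, 152)
w4 = Sw3 = (2921, 2885, 1390)
Ratio at component: 2921 / 271 = 10.779

λ ≈ 10.779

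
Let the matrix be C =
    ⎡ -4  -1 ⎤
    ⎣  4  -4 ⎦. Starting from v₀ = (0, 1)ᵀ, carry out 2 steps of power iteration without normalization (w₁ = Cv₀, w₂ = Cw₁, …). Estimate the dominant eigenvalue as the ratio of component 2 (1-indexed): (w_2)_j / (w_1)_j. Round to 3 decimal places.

λ ≈ -3.000

w1 = Cv₀ = ((-4)·0 + (-1)·1; 4·0 + (-4)·1) = (-1, -4)
w2 = Cw1 = ((-4)·(-1) + (-1)·(-4); 4·(-1) + (-4)·(-4)) = (8, 12)
Ratio at component: 12 / -4 = -3.000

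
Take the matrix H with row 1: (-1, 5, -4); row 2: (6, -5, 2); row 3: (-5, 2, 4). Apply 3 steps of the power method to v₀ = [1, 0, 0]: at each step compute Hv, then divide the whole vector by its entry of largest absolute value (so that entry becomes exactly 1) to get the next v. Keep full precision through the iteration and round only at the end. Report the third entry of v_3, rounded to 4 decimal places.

Hv0 = (-1.00000, 6.00000, -5.00000); divide by 6.00000 → v1 = (-0.16667, 1.00000, -0.83333)
Hv1 = (8.50000, -7.66667, -0.50000); divide by 8.50000 → v2 = (1.00000, -0.90196, -0.05882)
Hv2 = (-5.27451, 10.39216, -7.03922); divide by 10.39216 → v3 = (-0.50755, 1.00000, -0.67736)
Requested entry of v3: -359/530 = -0.6774

-0.6774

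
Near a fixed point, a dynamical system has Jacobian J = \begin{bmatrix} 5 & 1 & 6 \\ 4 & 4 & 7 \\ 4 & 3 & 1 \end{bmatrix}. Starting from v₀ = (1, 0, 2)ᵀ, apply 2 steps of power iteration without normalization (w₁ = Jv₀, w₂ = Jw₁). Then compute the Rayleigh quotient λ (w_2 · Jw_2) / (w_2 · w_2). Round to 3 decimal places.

λ ≈ 11.374

w1 = Jv₀ = (5·1 + 1·0 + 6·2; 4·1 + 4·0 + 7·2; 4·1 + 3·0 + 1·2) = (17, 18, 6)
w2 = Jw1 = (5·17 + 1·18 + 6·6; 4·17 + 4·18 + 7·6; 4·17 + 3·18 + 1·6) = (139, 182, 128)
Jw2 = (1645, 2180, 1230)
w2·Jw2 = 139·1645 + 182·2180 + 128·1230 = 782855; w2·w2 = 139·139 + 182·182 + 128·128 = 68829
λ ≈ 782855/68829 = 11.374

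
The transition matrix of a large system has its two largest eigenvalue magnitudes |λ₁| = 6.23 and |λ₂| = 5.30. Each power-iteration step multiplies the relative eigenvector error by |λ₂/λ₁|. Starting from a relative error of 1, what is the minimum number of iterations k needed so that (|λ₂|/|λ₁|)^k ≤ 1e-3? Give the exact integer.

43

|λ₂/λ₁| = 5.30/6.23 = 0.85072
Need k ≥ ln(1e-3) / ln(0.85072) = -6.9078 / -0.1617 ≈ 42.728
Smallest integer k satisfying the bound: 43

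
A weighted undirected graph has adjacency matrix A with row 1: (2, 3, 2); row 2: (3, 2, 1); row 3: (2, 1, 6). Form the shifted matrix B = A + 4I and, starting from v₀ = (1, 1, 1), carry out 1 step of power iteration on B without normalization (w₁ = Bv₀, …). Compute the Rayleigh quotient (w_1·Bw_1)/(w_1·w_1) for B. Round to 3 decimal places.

μ ≈ 11.559

B = A + 4I has rows (6, 3, 2); (3, 6, 1); (2, 1, 10)
w1 = Bv₀ = (6·1 + 3·1 + 2·1; 3·1 + 6·1 + 1·1; 2·1 + 1·1 + 10·1) = (11, 10, 13)
Bw1 = (122, 106, 162)
w1·Bw1 = 4508; w1·w1 = 390; μ ≈ 4508/390 = 11.559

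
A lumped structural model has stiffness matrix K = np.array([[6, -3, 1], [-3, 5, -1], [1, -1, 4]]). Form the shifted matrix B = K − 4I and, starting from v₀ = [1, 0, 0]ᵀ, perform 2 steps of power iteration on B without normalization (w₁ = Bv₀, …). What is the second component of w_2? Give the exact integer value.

B = K − 4I has rows (2, -3, 1); (-3, 1, -1); (1, -1, 0)
w1 = Bv₀ = (2·1 + (-3)·0 + 1·0; (-3)·1 + 1·0 + (-1)·0; 1·1 + (-1)·0 + 0·0) = (2, -3, 1)
w2 = Bw1 = (2·2 + (-3)·(-3) + 1·1; (-3)·2 + 1·(-3) + (-1)·1; 1·2 + (-1)·(-3) + 0·1) = (14, -10, 5)
Requested component of w2: -10

-10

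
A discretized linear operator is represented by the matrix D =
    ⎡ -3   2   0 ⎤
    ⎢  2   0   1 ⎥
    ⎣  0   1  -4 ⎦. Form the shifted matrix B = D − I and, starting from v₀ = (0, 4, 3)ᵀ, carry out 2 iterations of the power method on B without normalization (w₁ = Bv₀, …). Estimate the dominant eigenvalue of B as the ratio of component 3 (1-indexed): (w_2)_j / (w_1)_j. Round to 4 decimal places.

B = D − I has rows (-4, 2, 0); (2, -1, 1); (0, 1, -5)
w1 = Bv₀ = ((-4)·0 + 2·4 + 0·3; 2·0 + (-1)·4 + 1·3; 0·0 + 1·4 + (-5)·3) = (8, -1, -11)
w2 = Bw1 = ((-4)·8 + 2·(-1) + 0·(-11); 2·8 + (-1)·(-1) + 1·(-11); 0·8 + 1·(-1) + (-5)·(-11)) = (-34, 6, 54)
Ratio: 54/-11 = -4.9091

-4.9091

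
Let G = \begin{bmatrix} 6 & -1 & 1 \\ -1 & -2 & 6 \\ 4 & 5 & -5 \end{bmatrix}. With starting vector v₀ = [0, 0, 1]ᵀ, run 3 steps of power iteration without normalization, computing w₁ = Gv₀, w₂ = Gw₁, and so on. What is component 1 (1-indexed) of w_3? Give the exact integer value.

72

w1 = Gv₀ = (1, 6, -5)
w2 = Gw1 = (-5, -43, 59)
w3 = Gw2 = (72, 445, -530)
The requested component of w3 is 72.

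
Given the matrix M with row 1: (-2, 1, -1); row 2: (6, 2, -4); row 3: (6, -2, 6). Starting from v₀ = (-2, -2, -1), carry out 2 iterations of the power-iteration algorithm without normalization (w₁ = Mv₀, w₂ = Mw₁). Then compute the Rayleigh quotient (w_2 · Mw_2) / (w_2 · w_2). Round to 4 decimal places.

w1 = Mv₀ = ((-2)·(-2) + 1·(-2) + (-1)·(-1); 6·(-2) + 2·(-2) + (-4)·(-1); 6·(-2) + (-2)·(-2) + 6·(-1)) = (3, -12, -14)
w2 = Mw1 = ((-2)·3 + 1·(-12) + (-1)·(-14); 6·3 + 2·(-12) + (-4)·(-14); 6·3 + (-2)·(-12) + 6·(-14)) = (-4, 50, -42)
Mw2 = (100, 244, -376)
w2·Mw2 = (-4)·100 + 50·244 + (-42)·(-376) = 27592; w2·w2 = (-4)·(-4) + 50·50 + (-42)·(-42) = 4280
λ ≈ 27592/4280 = 6.4467

6.4467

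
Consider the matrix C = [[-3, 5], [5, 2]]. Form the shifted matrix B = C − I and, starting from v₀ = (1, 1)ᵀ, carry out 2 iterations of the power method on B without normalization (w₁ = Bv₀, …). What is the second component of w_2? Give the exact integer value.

B = C − I has rows (-4, 5); (5, 1)
w1 = Bv₀ = ((-4)·1 + 5·1; 5·1 + 1·1) = (1, 6)
w2 = Bw1 = ((-4)·1 + 5·6; 5·1 + 1·6) = (26, 11)
Requested component of w2: 11

11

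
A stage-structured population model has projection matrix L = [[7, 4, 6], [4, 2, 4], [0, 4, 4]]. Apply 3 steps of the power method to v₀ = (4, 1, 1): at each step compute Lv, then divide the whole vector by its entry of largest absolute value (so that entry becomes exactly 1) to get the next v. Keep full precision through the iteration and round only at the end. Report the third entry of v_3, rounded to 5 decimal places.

0.31309

Lv0 = (38.000000, 22.000000, 8.000000); divide by 38.000000 → v1 = (1.000000, 0.578947, 0.210526)
Lv1 = (10.578947, 6.000000, 3.157895); divide by 10.578947 → v2 = (1.000000, 0.567164, 0.298507)
Lv2 = (11.059701, 6.328358, 3.462687); divide by 11.059701 → v3 = (1.000000, 0.572200, 0.313090)
Requested entry of v3: 1392/4446 = 0.31309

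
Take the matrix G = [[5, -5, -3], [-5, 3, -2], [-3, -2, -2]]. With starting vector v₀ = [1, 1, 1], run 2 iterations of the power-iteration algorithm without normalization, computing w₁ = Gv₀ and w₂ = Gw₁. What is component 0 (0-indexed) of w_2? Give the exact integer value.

w1 = Gv₀ = (5·1 + (-5)·1 + (-3)·1; (-5)·1 + 3·1 + (-2)·1; (-3)·1 + (-2)·1 + (-2)·1) = (-3, -4, -7)
w2 = Gw1 = (5·(-3) + (-5)·(-4) + (-3)·(-7); (-5)·(-3) + 3·(-4) + (-2)·(-7); (-3)·(-3) + (-2)·(-4) + (-2)·(-7)) = (26, 17, 31)
The requested component of w2 is 26.

26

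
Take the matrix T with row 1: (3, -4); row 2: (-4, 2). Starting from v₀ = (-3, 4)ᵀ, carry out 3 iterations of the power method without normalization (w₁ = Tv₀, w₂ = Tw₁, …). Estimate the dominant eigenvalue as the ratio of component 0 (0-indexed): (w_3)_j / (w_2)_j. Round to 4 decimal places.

w1 = Tv₀ = (3·(-3) + (-4)·4; (-4)·(-3) + 2·4) = (-25, 20)
w2 = Tw1 = (3·(-25) + (-4)·20; (-4)·(-25) + 2·20) = (-155, 140)
w3 = Tw2 = (-1025, 900)
Ratio at component: -1025 / -155 = 6.6129

λ ≈ 6.6129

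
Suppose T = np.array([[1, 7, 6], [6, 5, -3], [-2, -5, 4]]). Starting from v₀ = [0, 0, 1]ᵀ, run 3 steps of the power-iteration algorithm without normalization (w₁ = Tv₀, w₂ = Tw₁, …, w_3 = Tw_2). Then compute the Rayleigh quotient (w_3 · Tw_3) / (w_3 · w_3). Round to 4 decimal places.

λ ≈ 4.1324

w1 = Tv₀ = (1·0 + 7·0 + 6·1; 6·0 + 5·0 + (-3)·1; (-2)·0 + (-5)·0 + 4·1) = (6, -3, 4)
w2 = Tw1 = (1·6 + 7·(-3) + 6·4; 6·6 + 5·(-3) + (-3)·4; (-2)·6 + (-5)·(-3) + 4·4) = (9, 9, 19)
w3 = Tw2 = (186, 42, 13)
Tw3 = (558, 1287, -530)
w3·Tw3 = 186·558 + 42·1287 + 13·(-530) = 150952; w3·w3 = 186·186 + 42·42 + 13·13 = 36529
λ ≈ 150952/36529 = 4.1324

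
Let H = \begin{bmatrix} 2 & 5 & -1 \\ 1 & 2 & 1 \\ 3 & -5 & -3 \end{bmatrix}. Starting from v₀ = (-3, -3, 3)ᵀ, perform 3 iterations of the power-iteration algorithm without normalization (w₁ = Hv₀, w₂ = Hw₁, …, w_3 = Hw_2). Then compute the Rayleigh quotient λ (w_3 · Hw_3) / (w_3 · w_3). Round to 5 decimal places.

w1 = Hv₀ = (2·(-3) + 5·(-3) + (-1)·3; 1·(-3) + 2·(-3) + 1·3; 3·(-3) + (-5)·(-3) + (-3)·3) = (-24, -6, -3)
w2 = Hw1 = (2·(-24) + 5·(-6) + (-1)·(-3); 1·(-24) + 2·(-6) + 1·(-3); 3·(-24) + (-5)·(-6) + (-3)·(-3)) = (-75, -39, -33)
w3 = Hw2 = (-312, -186, 69)
Hw3 = (-1623, -615, -213)
w3·Hw3 = (-312)·(-1623) + (-186)·(-615) + 69·(-213) = 606069; w3·w3 = (-312)·(-312) + (-186)·(-186) + 69·69 = 136701
λ ≈ 606069/136701 = 4.43354

4.43354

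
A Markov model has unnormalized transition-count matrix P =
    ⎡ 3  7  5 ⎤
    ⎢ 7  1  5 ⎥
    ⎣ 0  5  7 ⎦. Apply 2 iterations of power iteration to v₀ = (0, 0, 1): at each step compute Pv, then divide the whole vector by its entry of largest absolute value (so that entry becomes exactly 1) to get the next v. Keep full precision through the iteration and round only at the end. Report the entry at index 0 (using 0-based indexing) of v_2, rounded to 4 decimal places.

Pv0 = (5.00000, 5.00000, 7.00000); divide by 7.00000 → v1 = (0.71429, 0.71429, 1.00000)
Pv1 = (12.14286, 10.71429, 10.57143); divide by 12.14286 → v2 = (1.00000, 0.88235, 0.87059)
Requested entry of v2: 85/85 = 1.0000

1.0000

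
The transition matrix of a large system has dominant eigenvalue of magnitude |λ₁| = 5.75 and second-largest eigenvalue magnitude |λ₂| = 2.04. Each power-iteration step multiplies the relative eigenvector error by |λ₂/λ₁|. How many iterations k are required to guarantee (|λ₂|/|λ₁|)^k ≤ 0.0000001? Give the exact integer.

16

|λ₂/λ₁| = 2.04/5.75 = 0.35478
Need k ≥ ln(0.0000001) / ln(0.35478) = -16.1181 / -1.0363 ≈ 15.554
Smallest integer k satisfying the bound: 16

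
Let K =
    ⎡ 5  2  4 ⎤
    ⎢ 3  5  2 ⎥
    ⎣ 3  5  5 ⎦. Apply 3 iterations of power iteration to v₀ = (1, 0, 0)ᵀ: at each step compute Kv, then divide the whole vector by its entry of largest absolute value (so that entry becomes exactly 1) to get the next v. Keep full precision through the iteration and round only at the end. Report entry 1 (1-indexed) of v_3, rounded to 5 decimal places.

Kv0 = (5.000000, 3.000000, 3.000000); divide by 5.000000 → v1 = (1.000000, 0.600000, 0.600000)
Kv1 = (8.600000, 7.200000, 9.000000); divide by 9.000000 → v2 = (0.955556, 0.800000, 1.000000)
Kv2 = (10.377778, 8.866667, 11.866667); divide by 11.866667 → v3 = (0.874532, 0.747191, 1.000000)
Requested entry of v3: 467/534 = 0.87453

0.87453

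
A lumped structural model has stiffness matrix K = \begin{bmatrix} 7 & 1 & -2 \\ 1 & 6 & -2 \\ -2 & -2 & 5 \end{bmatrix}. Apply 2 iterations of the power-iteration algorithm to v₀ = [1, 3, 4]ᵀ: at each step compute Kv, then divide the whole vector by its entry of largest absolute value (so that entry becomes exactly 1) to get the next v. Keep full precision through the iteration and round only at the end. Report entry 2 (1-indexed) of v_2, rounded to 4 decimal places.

1.0000

Kv0 = (2.00000, 11.00000, 12.00000); divide by 12.00000 → v1 = (0.16667, 0.91667, 1.00000)
Kv1 = (0.08333, 3.66667, 2.83333); divide by 3.66667 → v2 = (0.02273, 1.00000, 0.77273)
Requested entry of v2: 44/44 = 1.0000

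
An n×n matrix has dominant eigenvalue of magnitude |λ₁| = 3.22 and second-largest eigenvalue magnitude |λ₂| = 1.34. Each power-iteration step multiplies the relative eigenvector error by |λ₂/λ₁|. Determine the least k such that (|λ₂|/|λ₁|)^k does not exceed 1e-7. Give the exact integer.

19

|λ₂/λ₁| = 1.34/3.22 = 0.41615
Need k ≥ ln(1e-7) / ln(0.41615) = -16.1181 / -0.8767 ≈ 18.385
Smallest integer k satisfying the bound: 19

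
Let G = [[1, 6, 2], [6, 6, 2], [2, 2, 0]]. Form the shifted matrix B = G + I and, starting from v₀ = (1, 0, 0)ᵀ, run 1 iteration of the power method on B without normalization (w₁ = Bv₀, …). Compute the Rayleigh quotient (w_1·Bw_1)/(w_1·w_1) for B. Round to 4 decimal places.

μ ≈ 10.7273

B = G + I has rows (2, 6, 2); (6, 7, 2); (2, 2, 1)
w1 = Bv₀ = (2·1 + 6·0 + 2·0; 6·1 + 7·0 + 2·0; 2·1 + 2·0 + 1·0) = (2, 6, 2)
Bw1 = (44, 58, 18)
w1·Bw1 = 472; w1·w1 = 44; μ ≈ 472/44 = 10.7273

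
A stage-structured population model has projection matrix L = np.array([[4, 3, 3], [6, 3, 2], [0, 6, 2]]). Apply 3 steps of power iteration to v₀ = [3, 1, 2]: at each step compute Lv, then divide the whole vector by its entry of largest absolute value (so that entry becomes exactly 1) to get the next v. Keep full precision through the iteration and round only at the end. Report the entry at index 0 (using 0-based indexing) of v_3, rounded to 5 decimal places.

Lv0 = (21.000000, 25.000000, 10.000000); divide by 25.000000 → v1 = (0.840000, 1.000000, 0.400000)
Lv1 = (7.560000, 8.840000, 6.800000); divide by 8.840000 → v2 = (0.855204, 1.000000, 0.769231)
Lv2 = (8.728507, 9.669683, 7.538462); divide by 9.669683 → v3 = (0.902667, 1.000000, 0.779598)
Requested entry of v3: 1929/2137 = 0.90267

0.90267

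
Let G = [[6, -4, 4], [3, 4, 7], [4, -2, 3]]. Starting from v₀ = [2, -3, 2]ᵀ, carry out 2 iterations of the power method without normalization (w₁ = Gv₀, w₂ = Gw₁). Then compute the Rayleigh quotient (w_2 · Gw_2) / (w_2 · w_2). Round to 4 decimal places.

λ ≈ 7.6603

w1 = Gv₀ = (6·2 + (-4)·(-3) + 4·2; 3·2 + 4·(-3) + 7·2; 4·2 + (-2)·(-3) + 3·2) = (32, 8, 20)
w2 = Gw1 = (6·32 + (-4)·8 + 4·20; 3·32 + 4·8 + 7·20; 4·32 + (-2)·8 + 3·20) = (240, 268, 172)
Gw2 = (1056, 2996, 940)
w2·Gw2 = 240·1056 + 268·2996 + 172·940 = 1218048; w2·w2 = 240·240 + 268·268 + 172·172 = 159008
λ ≈ 1218048/159008 = 7.6603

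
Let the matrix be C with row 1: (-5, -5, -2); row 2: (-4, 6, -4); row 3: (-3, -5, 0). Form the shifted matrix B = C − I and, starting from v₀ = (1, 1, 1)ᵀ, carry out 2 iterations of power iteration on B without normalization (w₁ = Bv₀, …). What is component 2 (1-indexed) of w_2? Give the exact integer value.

73

B = C − I has rows (-6, -5, -2); (-4, 5, -4); (-3, -5, -1)
w1 = Bv₀ = ((-6)·1 + (-5)·1 + (-2)·1; (-4)·1 + 5·1 + (-4)·1; (-3)·1 + (-5)·1 + (-1)·1) = (-13, -3, -9)
w2 = Bw1 = ((-6)·(-13) + (-5)·(-3) + (-2)·(-9); (-4)·(-13) + 5·(-3) + (-4)·(-9); (-3)·(-13) + (-5)·(-3) + (-1)·(-9)) = (111, 73, 63)
Requested component of w2: 73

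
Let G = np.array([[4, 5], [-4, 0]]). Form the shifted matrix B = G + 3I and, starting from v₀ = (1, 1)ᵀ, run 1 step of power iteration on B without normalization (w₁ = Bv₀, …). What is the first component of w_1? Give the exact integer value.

12

B = G + 3I has rows (7, 5); (-4, 3)
w1 = Bv₀ = (7·1 + 5·1; (-4)·1 + 3·1) = (12, -1)
Requested component of w1: 12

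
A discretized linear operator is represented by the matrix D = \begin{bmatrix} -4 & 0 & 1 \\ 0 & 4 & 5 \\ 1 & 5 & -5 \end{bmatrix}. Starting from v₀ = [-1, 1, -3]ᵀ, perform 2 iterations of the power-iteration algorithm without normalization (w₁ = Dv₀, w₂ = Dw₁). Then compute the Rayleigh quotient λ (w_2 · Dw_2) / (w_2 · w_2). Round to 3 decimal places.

λ ≈ -7.271

w1 = Dv₀ = (1, -11, 19)
w2 = Dw1 = (15, 51, -149)
Dw2 = (-209, -541, 1015)
w2·Dw2 = 15·(-209) + 51·(-541) + (-149)·1015 = -181961; w2·w2 = 15·15 + 51·51 + (-149)·(-149) = 25027
λ ≈ -181961/25027 = -7.271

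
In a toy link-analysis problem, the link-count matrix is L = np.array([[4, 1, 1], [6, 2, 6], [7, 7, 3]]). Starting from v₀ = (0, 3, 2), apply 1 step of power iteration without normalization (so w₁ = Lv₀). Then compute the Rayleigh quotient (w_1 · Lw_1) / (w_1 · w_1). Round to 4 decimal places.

w1 = Lv₀ = (5, 18, 27)
Lw1 = (65, 228, 242)
w1·Lw1 = 5·65 + 18·228 + 27·242 = 10963; w1·w1 = 5·5 + 18·18 + 27·27 = 1078
λ ≈ 10963/1078 = 10.1698

λ ≈ 10.1698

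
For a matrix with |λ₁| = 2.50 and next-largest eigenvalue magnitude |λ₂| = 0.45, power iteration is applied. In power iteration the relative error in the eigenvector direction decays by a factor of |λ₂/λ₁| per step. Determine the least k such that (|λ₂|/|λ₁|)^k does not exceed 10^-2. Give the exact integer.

|λ₂/λ₁| = 0.45/2.50 = 0.18000
Need k ≥ ln(10^-2) / ln(0.18000) = -4.6052 / -1.7148 ≈ 2.686
Smallest integer k satisfying the bound: 3

3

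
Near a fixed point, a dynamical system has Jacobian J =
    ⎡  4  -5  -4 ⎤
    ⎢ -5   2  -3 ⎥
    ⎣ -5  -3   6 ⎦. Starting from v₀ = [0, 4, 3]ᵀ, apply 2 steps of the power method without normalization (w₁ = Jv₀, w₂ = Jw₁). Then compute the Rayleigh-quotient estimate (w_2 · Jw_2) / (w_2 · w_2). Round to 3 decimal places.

8.231

w1 = Jv₀ = (4·0 + (-5)·4 + (-4)·3; (-5)·0 + 2·4 + (-3)·3; (-5)·0 + (-3)·4 + 6·3) = (-32, -1, 6)
w2 = Jw1 = (4·(-32) + (-5)·(-1) + (-4)·6; (-5)·(-32) + 2·(-1) + (-3)·6; (-5)·(-32) + (-3)·(-1) + 6·6) = (-147, 140, 199)
Jw2 = (-2084, 418, 1509)
w2·Jw2 = (-147)·(-2084) + 140·418 + 199·1509 = 665159; w2·w2 = (-147)·(-147) + 140·140 + 199·199 = 80810
λ ≈ 665159/80810 = 8.231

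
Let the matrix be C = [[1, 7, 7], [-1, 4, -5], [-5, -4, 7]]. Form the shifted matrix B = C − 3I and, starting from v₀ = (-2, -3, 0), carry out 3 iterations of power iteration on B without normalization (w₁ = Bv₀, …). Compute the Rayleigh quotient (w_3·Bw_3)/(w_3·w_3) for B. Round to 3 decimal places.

B = C − 3I has rows (-2, 7, 7); (-1, 1, -5); (-5, -4, 4)
w1 = Bv₀ = ((-2)·(-2) + 7·(-3) + 7·0; (-1)·(-2) + 1·(-3) + (-5)·0; (-5)·(-2) + (-4)·(-3) + 4·0) = (-17, -1, 22)
w2 = Bw1 = ((-2)·(-17) + 7·(-1) + 7·22; (-1)·(-17) + 1·(-1) + (-5)·22; (-5)·(-17) + (-4)·(-1) + 4·22) = (181, -94, 177)
w3 = Bw2 = (219, -1160, 179)
Bw3 = (-7305, -2274, 4261)
w3·Bw3 = 1800764; w3·w3 = 1425602; μ ≈ 1800764/1425602 = 1.263

1.263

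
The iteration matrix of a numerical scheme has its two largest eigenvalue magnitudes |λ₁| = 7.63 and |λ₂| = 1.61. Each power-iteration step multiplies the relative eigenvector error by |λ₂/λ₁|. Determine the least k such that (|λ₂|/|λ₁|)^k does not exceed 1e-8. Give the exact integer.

|λ₂/λ₁| = 1.61/7.63 = 0.21101
Need k ≥ ln(1e-8) / ln(0.21101) = -18.4207 / -1.5559 ≈ 11.840
Smallest integer k satisfying the bound: 12

12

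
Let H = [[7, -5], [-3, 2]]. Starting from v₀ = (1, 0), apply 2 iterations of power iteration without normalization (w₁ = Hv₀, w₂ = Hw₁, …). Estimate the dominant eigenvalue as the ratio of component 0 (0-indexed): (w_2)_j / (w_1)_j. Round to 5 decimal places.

λ ≈ 9.14286

w1 = Hv₀ = (7·1 + (-5)·0; (-3)·1 + 2·0) = (7, -3)
w2 = Hw1 = (7·7 + (-5)·(-3); (-3)·7 + 2·(-3)) = (64, -27)
Ratio at component: 64 / 7 = 9.14286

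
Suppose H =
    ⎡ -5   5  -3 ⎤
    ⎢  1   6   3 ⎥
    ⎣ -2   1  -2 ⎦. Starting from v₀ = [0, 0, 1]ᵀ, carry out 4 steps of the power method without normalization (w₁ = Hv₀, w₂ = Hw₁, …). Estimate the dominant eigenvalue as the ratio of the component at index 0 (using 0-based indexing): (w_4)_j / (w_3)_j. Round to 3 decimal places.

-10.241

w1 = Hv₀ = ((-5)·0 + 5·0 + (-3)·1; 1·0 + 6·0 + 3·1; (-2)·0 + 1·0 + (-2)·1) = (-3, 3, -2)
w2 = Hw1 = ((-5)·(-3) + 5·3 + (-3)·(-2); 1·(-3) + 6·3 + 3·(-2); (-2)·(-3) + 1·3 + (-2)·(-2)) = (36, 9, 13)
w3 = Hw2 = (-174, 129, -89)
w4 = Hw3 = (1782, 333, 655)
Ratio at component: 1782 / -174 = -10.241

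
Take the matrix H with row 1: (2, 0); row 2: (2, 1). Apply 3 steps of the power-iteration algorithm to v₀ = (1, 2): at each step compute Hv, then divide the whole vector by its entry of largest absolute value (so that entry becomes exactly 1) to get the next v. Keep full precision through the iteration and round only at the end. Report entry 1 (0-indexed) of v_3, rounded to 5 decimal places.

Hv0 = (2.000000, 4.000000); divide by 4.000000 → v1 = (0.500000, 1.000000)
Hv1 = (1.000000, 2.000000); divide by 2.000000 → v2 = (0.500000, 1.000000)
Hv2 = (1.000000, 2.000000); divide by 2.000000 → v3 = (0.500000, 1.000000)
Requested entry of v3: 16/16 = 1.00000

1.00000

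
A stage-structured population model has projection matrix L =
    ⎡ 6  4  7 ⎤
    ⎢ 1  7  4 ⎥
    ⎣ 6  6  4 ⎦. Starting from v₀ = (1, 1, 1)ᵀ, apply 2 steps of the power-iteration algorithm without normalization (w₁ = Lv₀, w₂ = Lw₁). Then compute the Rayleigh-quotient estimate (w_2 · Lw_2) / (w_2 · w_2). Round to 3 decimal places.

w1 = Lv₀ = (6·1 + 4·1 + 7·1; 1·1 + 7·1 + 4·1; 6·1 + 6·1 + 4·1) = (17, 12, 16)
w2 = Lw1 = (6·17 + 4·12 + 7·16; 1·17 + 7·12 + 4·16; 6·17 + 6·12 + 4·16) = (262, 165, 238)
Lw2 = (3898, 2369, 3514)
w2·Lw2 = 262·3898 + 165·2369 + 238·3514 = 2248493; w2·w2 = 262·262 + 165·165 + 238·238 = 152513
λ ≈ 2248493/152513 = 14.743

λ ≈ 14.743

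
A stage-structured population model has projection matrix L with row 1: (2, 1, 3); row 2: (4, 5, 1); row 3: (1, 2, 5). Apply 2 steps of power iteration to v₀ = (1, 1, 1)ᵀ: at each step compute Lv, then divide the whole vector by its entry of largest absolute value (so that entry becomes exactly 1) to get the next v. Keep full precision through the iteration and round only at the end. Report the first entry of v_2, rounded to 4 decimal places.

0.5610

Lv0 = (6.00000, 10.00000, 8.00000); divide by 10.00000 → v1 = (0.60000, 1.00000, 0.80000)
Lv1 = (4.60000, 8.20000, 6.60000); divide by 8.20000 → v2 = (0.56098, 1.00000, 0.80488)
Requested entry of v2: 46/82 = 0.5610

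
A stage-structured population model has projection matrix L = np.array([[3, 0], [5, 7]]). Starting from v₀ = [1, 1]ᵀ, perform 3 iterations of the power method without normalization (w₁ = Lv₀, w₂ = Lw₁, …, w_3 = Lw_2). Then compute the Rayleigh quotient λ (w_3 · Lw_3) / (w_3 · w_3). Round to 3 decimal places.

λ ≈ 7.177

w1 = Lv₀ = (3, 12)
w2 = Lw1 = (9, 99)
w3 = Lw2 = (27, 738)
Lw3 = (81, 5301)
w3·Lw3 = 27·81 + 738·5301 = 3914325; w3·w3 = 27·27 + 738·738 = 545373
λ ≈ 3914325/545373 = 7.177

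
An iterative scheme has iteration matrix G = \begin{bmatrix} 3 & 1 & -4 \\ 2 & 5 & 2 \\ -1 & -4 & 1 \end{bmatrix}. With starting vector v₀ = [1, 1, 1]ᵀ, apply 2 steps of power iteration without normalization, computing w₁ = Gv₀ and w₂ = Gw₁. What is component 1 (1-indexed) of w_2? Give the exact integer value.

25

w1 = Gv₀ = (0, 9, -4)
w2 = Gw1 = (25, 37, -40)
The requested component of w2 is 25.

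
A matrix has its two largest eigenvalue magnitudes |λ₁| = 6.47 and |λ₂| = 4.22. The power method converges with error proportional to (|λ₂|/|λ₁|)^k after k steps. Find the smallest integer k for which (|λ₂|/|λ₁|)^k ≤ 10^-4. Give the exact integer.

22

|λ₂/λ₁| = 4.22/6.47 = 0.65224
Need k ≥ ln(10^-4) / ln(0.65224) = -9.2103 / -0.4273 ≈ 21.553
Smallest integer k satisfying the bound: 22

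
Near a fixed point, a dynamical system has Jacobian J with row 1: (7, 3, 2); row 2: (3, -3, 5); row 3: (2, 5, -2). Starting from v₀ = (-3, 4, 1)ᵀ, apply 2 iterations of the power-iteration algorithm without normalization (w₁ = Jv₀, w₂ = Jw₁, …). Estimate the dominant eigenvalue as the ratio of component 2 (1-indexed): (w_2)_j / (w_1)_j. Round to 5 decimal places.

w1 = Jv₀ = (7·(-3) + 3·4 + 2·1; 3·(-3) + (-3)·4 + 5·1; 2·(-3) + 5·4 + (-2)·1) = (-7, -16, 12)
w2 = Jw1 = (7·(-7) + 3·(-16) + 2·12; 3·(-7) + (-3)·(-16) + 5·12; 2·(-7) + 5·(-16) + (-2)·12) = (-73, 87, -118)
Ratio at component: 87 / -16 = -5.43750

-5.43750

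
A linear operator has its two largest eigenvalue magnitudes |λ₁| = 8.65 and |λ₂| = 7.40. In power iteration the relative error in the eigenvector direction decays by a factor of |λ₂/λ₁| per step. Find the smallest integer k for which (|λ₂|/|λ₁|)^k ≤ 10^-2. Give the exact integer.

30

|λ₂/λ₁| = 7.40/8.65 = 0.85549
Need k ≥ ln(10^-2) / ln(0.85549) = -4.6052 / -0.1561 ≈ 29.505
Smallest integer k satisfying the bound: 30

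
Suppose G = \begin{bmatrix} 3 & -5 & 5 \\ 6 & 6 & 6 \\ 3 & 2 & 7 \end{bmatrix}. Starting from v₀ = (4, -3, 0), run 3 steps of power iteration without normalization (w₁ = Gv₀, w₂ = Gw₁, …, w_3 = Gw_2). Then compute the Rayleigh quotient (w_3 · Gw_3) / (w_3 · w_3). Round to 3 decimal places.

w1 = Gv₀ = (3·4 + (-5)·(-3) + 5·0; 6·4 + 6·(-3) + 6·0; 3·4 + 2·(-3) + 7·0) = (27, 6, 6)
w2 = Gw1 = (3·27 + (-5)·6 + 5·6; 6·27 + 6·6 + 6·6; 3·27 + 2·6 + 7·6) = (81, 234, 135)
w3 = Gw2 = (-252, 2700, 1656)
Gw3 = (-5976, 24624, 16236)
w3·Gw3 = (-252)·(-5976) + 2700·24624 + 1656·16236 = 94877568; w3·w3 = (-252)·(-252) + 2700·2700 + 1656·1656 = 10095840
λ ≈ 94877568/10095840 = 9.398

λ ≈ 9.398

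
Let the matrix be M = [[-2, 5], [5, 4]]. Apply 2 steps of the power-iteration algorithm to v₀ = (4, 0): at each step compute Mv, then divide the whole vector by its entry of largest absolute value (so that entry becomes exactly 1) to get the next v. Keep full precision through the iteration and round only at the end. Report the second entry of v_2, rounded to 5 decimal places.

Mv0 = (-8.000000, 20.000000); divide by 20.000000 → v1 = (-0.400000, 1.000000)
Mv1 = (5.800000, 2.000000); divide by 5.800000 → v2 = (1.000000, 0.344828)
Requested entry of v2: 40/116 = 0.34483

0.34483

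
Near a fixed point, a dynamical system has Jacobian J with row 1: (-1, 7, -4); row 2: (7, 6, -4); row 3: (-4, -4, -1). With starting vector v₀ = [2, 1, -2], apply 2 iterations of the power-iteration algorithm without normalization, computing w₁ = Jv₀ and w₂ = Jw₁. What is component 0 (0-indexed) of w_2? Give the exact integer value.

223

w1 = Jv₀ = ((-1)·2 + 7·1 + (-4)·(-2); 7·2 + 6·1 + (-4)·(-2); (-4)·2 + (-4)·1 + (-1)·(-2)) = (13, 28, -10)
w2 = Jw1 = ((-1)·13 + 7·28 + (-4)·(-10); 7·13 + 6·28 + (-4)·(-10); (-4)·13 + (-4)·28 + (-1)·(-10)) = (223, 299, -154)
The requested component of w2 is 223.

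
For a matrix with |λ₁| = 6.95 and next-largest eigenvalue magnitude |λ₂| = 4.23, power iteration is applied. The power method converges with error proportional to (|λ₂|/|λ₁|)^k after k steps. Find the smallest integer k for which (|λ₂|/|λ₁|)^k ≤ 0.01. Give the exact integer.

|λ₂/λ₁| = 4.23/6.95 = 0.60863
Need k ≥ ln(0.01) / ln(0.60863) = -4.6052 / -0.4965 ≈ 9.275
Smallest integer k satisfying the bound: 10

10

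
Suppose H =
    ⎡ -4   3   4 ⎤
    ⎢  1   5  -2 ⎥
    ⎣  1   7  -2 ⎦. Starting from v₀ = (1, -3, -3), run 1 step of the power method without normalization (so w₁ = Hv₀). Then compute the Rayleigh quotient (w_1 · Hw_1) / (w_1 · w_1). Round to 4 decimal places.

0.6079

w1 = Hv₀ = ((-4)·1 + 3·(-3) + 4·(-3); 1·1 + 5·(-3) + (-2)·(-3); 1·1 + 7·(-3) + (-2)·(-3)) = (-25, -8, -14)
Hw1 = (20, -37, -53)
w1·Hw1 = (-25)·20 + (-8)·(-37) + (-14)·(-53) = 538; w1·w1 = (-25)·(-25) + (-8)·(-8) + (-14)·(-14) = 885
λ ≈ 538/885 = 0.6079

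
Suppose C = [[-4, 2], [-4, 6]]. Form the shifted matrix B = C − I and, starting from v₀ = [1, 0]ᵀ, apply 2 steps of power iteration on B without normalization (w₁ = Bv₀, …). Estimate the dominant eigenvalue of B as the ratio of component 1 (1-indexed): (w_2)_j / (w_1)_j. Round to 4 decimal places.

B = C − I has rows (-5, 2); (-4, 5)
w1 = Bv₀ = ((-5)·1 + 2·0; (-4)·1 + 5·0) = (-5, -4)
w2 = Bw1 = ((-5)·(-5) + 2·(-4); (-4)·(-5) + 5·(-4)) = (17, 0)
Ratio: 17/-5 = -3.4000

μ ≈ -3.4000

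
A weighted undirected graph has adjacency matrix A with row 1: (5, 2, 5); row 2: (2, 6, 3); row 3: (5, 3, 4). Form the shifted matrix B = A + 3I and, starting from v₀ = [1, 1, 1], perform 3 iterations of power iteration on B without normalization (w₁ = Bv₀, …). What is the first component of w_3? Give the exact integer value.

B = A + 3I has rows (8, 2, 5); (2, 9, 3); (5, 3, 7)
w1 = Bv₀ = (8·1 + 2·1 + 5·1; 2·1 + 9·1 + 3·1; 5·1 + 3·1 + 7·1) = (15, 14, 15)
w2 = Bw1 = (8·15 + 2·14 + 5·15; 2·15 + 9·14 + 3·15; 5·15 + 3·14 + 7·15) = (223, 201, 222)
w3 = Bw2 = (3296, 2921, 3272)
Requested component of w3: 3296

3296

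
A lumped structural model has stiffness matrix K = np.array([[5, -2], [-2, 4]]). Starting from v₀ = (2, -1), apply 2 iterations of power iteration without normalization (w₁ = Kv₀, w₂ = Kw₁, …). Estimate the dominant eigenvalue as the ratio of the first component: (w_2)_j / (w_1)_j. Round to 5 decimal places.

λ ≈ 6.33333

w1 = Kv₀ = (5·2 + (-2)·(-1); (-2)·2 + 4·(-1)) = (12, -8)
w2 = Kw1 = (5·12 + (-2)·(-8); (-2)·12 + 4·(-8)) = (76, -56)
Ratio at component: 76 / 12 = 6.33333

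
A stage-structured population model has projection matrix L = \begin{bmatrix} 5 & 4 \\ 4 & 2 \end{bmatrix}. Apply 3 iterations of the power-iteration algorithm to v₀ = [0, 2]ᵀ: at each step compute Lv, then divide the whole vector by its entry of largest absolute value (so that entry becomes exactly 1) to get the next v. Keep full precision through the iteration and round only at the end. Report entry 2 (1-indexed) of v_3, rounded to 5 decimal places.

0.69091

Lv0 = (8.000000, 4.000000); divide by 8.000000 → v1 = (1.000000, 0.500000)
Lv1 = (7.000000, 5.000000); divide by 7.000000 → v2 = (1.000000, 0.714286)
Lv2 = (7.857143, 5.428571); divide by 7.857143 → v3 = (1.000000, 0.690909)
Requested entry of v3: 304/440 = 0.69091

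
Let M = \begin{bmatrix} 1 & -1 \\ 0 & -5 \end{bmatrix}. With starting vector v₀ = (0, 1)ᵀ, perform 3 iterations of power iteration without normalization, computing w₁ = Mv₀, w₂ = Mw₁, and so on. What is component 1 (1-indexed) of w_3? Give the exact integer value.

-21

w1 = Mv₀ = (-1, -5)
w2 = Mw1 = (4, 25)
w3 = Mw2 = (-21, -125)
The requested component of w3 is -21.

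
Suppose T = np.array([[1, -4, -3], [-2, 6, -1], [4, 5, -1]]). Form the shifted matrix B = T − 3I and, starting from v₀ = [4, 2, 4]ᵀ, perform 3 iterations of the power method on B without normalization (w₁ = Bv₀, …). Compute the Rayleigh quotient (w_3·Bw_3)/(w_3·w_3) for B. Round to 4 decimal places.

-3.1020

B = T − 3I has rows (-2, -4, -3); (-2, 3, -1); (4, 5, -4)
w1 = Bv₀ = ((-2)·4 + (-4)·2 + (-3)·4; (-2)·4 + 3·2 + (-1)·4; 4·4 + 5·2 + (-4)·4) = (-28, -6, 10)
w2 = Bw1 = ((-2)·(-28) + (-4)·(-6) + (-3)·10; (-2)·(-28) + 3·(-6) + (-1)·10; 4·(-28) + 5·(-6) + (-4)·10) = (50, 28, -182)
w3 = Bw2 = (334, 166, 1068)
Bw3 = (-4536, -1238, -2106)
w3·Bw3 = -3969740; w3·w3 = 1279736; μ ≈ -3969740/1279736 = -3.1020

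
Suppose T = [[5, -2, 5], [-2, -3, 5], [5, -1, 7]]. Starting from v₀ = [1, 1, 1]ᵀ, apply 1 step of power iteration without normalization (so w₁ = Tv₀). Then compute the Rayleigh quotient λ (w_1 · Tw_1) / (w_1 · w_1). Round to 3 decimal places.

w1 = Tv₀ = (5·1 + (-2)·1 + 5·1; (-2)·1 + (-3)·1 + 5·1; 5·1 + (-1)·1 + 7·1) = (8, 0, 11)
Tw1 = (95, 39, 117)
w1·Tw1 = 8·95 + 0·39 + 11·117 = 2047; w1·w1 = 8·8 + 0·0 + 11·11 = 185
λ ≈ 2047/185 = 11.065

11.065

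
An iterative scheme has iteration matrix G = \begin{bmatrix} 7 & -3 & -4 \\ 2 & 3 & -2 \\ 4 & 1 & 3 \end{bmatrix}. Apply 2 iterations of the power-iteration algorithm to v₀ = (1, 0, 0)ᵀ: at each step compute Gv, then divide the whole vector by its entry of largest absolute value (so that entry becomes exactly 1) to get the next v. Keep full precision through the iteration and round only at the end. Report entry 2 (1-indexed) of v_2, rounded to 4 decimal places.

Gv0 = (7.00000, 2.00000, 4.00000); divide by 7.00000 → v1 = (1.00000, 0.28571, 0.57143)
Gv1 = (3.85714, 1.71429, 6.00000); divide by 6.00000 → v2 = (0.64286, 0.28571, 1.00000)
Requested entry of v2: 12/42 = 0.2857

0.2857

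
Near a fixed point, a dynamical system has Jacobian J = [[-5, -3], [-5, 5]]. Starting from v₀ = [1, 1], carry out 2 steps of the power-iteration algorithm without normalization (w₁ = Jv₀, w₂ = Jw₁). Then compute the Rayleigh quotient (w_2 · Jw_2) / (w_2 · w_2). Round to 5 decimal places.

λ ≈ -4.00000

w1 = Jv₀ = (-8, 0)
w2 = Jw1 = (40, 40)
Jw2 = (-320, 0)
w2·Jw2 = 40·(-320) + 40·0 = -12800; w2·w2 = 40·40 + 40·40 = 3200
λ ≈ -12800/3200 = -4.00000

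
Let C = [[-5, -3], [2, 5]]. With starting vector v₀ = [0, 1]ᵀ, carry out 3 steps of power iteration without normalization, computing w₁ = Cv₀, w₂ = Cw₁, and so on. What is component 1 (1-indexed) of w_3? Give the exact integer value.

w1 = Cv₀ = ((-5)·0 + (-3)·1; 2·0 + 5·1) = (-3, 5)
w2 = Cw1 = ((-5)·(-3) + (-3)·5; 2·(-3) + 5·5) = (0, 19)
w3 = Cw2 = (-57, 95)
The requested component of w3 is -57.

-57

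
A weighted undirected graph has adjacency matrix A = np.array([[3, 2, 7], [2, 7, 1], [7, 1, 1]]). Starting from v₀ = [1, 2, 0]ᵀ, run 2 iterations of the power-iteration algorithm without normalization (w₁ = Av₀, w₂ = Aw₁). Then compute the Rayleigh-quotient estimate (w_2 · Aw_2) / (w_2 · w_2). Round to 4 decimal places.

w1 = Av₀ = (3·1 + 2·2 + 7·0; 2·1 + 7·2 + 1·0; 7·1 + 1·2 + 1·0) = (7, 16, 9)
w2 = Aw1 = (3·7 + 2·16 + 7·9; 2·7 + 7·16 + 1·9; 7·7 + 1·16 + 1·9) = (116, 135, 74)
Aw2 = (1136, 1251, 1021)
w2·Aw2 = 116·1136 + 135·1251 + 74·1021 = 376215; w2·w2 = 116·116 + 135·135 + 74·74 = 37157
λ ≈ 376215/37157 = 10.1250

λ ≈ 10.1250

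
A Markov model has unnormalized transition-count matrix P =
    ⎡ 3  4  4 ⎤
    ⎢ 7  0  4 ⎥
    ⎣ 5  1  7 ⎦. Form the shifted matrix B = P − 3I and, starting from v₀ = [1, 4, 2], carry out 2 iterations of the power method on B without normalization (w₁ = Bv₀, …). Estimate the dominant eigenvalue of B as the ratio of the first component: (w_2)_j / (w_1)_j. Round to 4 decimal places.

B = P − 3I has rows (0, 4, 4); (7, -3, 4); (5, 1, 4)
w1 = Bv₀ = (0·1 + 4·4 + 4·2; 7·1 + (-3)·4 + 4·2; 5·1 + 1·4 + 4·2) = (24, 3, 17)
w2 = Bw1 = (0·24 + 4·3 + 4·17; 7·24 + (-3)·3 + 4·17; 5·24 + 1·3 + 4·17) = (80, 227, 191)
Ratio: 80/24 = 3.3333

μ ≈ 3.3333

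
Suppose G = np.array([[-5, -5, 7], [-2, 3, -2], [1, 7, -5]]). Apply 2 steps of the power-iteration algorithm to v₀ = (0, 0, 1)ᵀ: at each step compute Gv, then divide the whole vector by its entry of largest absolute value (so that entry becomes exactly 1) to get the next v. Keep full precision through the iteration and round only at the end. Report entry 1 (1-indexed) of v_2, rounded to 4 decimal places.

Gv0 = (7.00000, -2.00000, -5.00000); divide by 7.00000 → v1 = (1.00000, -0.28571, -0.71429)
Gv1 = (-8.57143, -1.42857, 2.57143); divide by -8.57143 → v2 = (1.00000, 0.16667, -0.30000)
Requested entry of v2: -60/-60 = 1.0000

1.0000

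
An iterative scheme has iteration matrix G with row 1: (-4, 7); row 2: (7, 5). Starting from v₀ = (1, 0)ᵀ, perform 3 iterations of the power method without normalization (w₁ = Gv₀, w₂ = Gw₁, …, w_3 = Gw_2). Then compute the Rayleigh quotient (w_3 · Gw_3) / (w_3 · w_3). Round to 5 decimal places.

w1 = Gv₀ = ((-4)·1 + 7·0; 7·1 + 5·0) = (-4, 7)
w2 = Gw1 = ((-4)·(-4) + 7·7; 7·(-4) + 5·7) = (65, 7)
w3 = Gw2 = (-211, 490)
Gw3 = (4274, 973)
w3·Gw3 = (-211)·4274 + 490·973 = -425044; w3·w3 = (-211)·(-211) + 490·490 = 284621
λ ≈ -425044/284621 = -1.49337

λ ≈ -1.49337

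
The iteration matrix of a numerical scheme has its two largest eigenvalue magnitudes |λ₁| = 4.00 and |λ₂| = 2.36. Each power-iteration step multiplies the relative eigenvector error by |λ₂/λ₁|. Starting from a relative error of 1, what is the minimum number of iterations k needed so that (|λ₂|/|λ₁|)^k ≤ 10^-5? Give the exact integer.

|λ₂/λ₁| = 2.36/4.00 = 0.59000
Need k ≥ ln(10^-5) / ln(0.59000) = -11.5129 / -0.5276 ≈ 21.820
Smallest integer k satisfying the bound: 22

22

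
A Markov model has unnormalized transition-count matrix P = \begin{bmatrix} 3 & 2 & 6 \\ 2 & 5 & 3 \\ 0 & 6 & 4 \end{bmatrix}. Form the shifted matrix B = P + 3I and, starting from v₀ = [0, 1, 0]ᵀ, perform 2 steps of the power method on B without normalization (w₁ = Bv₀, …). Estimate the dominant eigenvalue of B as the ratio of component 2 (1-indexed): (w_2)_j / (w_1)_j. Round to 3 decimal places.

μ ≈ 10.750

B = P + 3I has rows (6, 2, 6); (2, 8, 3); (0, 6, 7)
w1 = Bv₀ = (2, 8, 6)
w2 = Bw1 = (64, 86, 90)
Ratio: 86/8 = 10.750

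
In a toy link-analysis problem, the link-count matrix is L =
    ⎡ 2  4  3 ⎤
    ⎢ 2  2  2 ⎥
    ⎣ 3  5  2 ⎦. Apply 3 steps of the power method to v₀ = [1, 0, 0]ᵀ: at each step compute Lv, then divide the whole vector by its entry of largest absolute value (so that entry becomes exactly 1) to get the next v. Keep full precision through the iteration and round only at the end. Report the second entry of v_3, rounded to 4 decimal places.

Lv0 = (2.00000, 2.00000, 3.00000); divide by 3.00000 → v1 = (0.66667, 0.66667, 1.00000)
Lv1 = (7.00000, 4.66667, 7.33333); divide by 7.33333 → v2 = (0.95455, 0.63636, 1.00000)
Lv2 = (7.45455, 5.18182, 8.04545); divide by 8.04545 → v3 = (0.92655, 0.64407, 1.00000)
Requested entry of v3: 114/177 = 0.6441

0.6441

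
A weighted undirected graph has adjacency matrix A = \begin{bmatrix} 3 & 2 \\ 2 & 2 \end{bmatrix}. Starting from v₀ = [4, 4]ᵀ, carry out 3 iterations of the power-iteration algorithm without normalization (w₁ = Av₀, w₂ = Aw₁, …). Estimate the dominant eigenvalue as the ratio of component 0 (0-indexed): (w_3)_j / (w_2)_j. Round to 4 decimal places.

λ ≈ 4.5652

w1 = Av₀ = (3·4 + 2·4; 2·4 + 2·4) = (20, 16)
w2 = Aw1 = (3·20 + 2·16; 2·20 + 2·16) = (92, 72)
w3 = Aw2 = (420, 328)
Ratio at component: 420 / 92 = 4.5652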